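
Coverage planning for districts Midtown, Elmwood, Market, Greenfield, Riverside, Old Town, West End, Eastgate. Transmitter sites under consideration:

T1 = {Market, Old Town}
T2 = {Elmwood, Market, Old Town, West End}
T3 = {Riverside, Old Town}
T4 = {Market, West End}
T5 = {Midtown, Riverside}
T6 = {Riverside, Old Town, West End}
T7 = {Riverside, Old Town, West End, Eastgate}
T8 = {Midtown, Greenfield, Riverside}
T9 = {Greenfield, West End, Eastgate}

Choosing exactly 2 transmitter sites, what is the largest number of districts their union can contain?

7

Choosing T2, T8 covers {Midtown, Elmwood, Market, Greenfield, Riverside, Old Town, West End} — 7 districts.
No choice of 2 transmitter sites does better; here Eastgate is left uncovered.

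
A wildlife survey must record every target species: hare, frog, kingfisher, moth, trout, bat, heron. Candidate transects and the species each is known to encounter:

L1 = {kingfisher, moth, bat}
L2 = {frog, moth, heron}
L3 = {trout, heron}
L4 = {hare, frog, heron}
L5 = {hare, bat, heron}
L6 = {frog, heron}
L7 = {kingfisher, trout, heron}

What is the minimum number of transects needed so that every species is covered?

3

L1, L3, L4 together cover {hare, frog, kingfisher, moth, trout, bat, heron} — every species.
No 2 of the 7 transects cover everything (all 21 pairs fall short), so 3 is minimum.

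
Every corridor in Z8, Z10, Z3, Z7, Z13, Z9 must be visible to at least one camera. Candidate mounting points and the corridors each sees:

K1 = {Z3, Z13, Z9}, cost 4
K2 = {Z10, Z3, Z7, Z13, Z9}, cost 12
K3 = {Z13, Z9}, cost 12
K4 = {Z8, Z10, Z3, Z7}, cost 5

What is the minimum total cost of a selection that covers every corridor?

9

K1, K4 cover every corridor at cost 4 + 5 = 9.
Any cover uses at least 2 camera mounts; among all covering selections none totals below 9.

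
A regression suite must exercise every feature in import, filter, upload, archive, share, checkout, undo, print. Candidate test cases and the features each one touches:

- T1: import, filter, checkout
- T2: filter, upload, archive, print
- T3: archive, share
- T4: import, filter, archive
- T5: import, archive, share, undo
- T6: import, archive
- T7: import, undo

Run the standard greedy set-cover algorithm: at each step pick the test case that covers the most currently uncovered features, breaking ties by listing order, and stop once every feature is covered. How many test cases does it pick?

Pick 1: T2 covers 4 new features (filter, upload, archive, print).
Pick 2: T5 covers 3 new features (import, share, undo).
Pick 3: T1 covers 1 new features (checkout).
Greedy uses 3 test cases.

3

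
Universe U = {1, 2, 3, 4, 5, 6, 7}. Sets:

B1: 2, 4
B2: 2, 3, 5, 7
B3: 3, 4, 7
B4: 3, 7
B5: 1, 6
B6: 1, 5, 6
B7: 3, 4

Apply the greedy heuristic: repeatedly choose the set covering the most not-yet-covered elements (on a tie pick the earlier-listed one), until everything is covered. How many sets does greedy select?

Pick 1: B2 covers 4 new elements (2, 3, 5, 7).
Pick 2: B5 covers 2 new elements (1, 6).
Pick 3: B1 covers 1 new elements (4).
Greedy uses 3 sets.

3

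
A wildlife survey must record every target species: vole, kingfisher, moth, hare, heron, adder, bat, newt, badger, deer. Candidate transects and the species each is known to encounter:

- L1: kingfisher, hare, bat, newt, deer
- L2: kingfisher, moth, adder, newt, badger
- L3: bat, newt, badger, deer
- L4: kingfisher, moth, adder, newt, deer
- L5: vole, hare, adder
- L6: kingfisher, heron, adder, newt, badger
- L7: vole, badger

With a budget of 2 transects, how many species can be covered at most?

Choosing L1, L2 covers {kingfisher, moth, hare, adder, bat, newt, badger, deer} — 8 species.
No choice of 2 transects does better; here vole, heron are left uncovered.

8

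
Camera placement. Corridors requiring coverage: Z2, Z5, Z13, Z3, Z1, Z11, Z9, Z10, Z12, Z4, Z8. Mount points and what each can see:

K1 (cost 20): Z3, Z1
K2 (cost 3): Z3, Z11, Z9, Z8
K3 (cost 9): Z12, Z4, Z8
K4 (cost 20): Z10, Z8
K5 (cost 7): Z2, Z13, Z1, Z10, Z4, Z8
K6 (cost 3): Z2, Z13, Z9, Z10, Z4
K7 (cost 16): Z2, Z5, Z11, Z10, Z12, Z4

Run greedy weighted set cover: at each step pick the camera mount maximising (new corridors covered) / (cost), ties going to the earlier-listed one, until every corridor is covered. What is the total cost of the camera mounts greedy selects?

Pick 1: K6 adds 5 new (Z2, Z13, Z9, Z10, Z4) at cost 3 (ratio 5/3).
Pick 2: K2 adds 3 new (Z3, Z11, Z8) at cost 3 (ratio 3/3).
Pick 3: K5 adds 1 new (Z1) at cost 7 (ratio 1/7).
Pick 4: K7 adds 2 new (Z5, Z12) at cost 16 (ratio 2/16).
Greedy total cost: 3 + 3 + 7 + 16 = 29. (The true optimum is 26, so greedy overshoots here.)

29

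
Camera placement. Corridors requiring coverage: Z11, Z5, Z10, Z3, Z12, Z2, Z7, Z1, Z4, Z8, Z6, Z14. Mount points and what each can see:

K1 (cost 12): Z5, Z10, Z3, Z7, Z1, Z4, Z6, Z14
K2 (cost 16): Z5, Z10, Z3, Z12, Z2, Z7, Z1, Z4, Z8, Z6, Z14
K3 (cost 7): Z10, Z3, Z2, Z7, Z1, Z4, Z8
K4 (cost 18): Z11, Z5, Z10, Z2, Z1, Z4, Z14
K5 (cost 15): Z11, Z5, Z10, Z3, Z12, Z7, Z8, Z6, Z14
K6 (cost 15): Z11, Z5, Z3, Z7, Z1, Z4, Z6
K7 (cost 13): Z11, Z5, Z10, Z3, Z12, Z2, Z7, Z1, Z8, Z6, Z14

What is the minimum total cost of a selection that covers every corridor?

20

K3, K7 cover every corridor at cost 7 + 13 = 20.
Any cover uses at least 2 camera mounts; among all covering selections none totals below 20.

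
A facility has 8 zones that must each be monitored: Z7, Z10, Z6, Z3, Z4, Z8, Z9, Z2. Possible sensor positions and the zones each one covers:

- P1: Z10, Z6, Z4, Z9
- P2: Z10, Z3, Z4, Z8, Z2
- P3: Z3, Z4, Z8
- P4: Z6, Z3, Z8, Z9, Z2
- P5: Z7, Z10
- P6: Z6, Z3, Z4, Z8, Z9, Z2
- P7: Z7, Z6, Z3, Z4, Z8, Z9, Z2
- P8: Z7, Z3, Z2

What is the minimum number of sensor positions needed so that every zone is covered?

2

P1, P7 together cover {Z7, Z10, Z6, Z3, Z4, Z8, Z9, Z2} — every zone.
No single sensor position contains all 8 zones, so 2 is optimal.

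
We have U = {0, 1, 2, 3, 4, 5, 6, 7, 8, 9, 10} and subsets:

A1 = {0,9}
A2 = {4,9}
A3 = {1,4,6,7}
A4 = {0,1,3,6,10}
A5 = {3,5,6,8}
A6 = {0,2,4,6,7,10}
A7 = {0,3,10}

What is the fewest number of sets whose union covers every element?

A1, A3, A5, A6 together cover {0, 1, 2, 3, 4, 5, 6, 7, 8, 9, 10} — every element.
No 3 of the 7 sets cover everything (all 35 triples fall short), so 4 is minimum.

4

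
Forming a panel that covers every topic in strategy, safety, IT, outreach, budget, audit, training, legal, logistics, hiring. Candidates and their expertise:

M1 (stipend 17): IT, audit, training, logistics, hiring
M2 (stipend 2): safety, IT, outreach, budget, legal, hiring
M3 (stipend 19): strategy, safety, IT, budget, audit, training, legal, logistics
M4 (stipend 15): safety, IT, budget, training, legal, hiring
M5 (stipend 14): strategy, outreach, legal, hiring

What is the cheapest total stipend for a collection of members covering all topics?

M2, M3 cover every topic at stipend 2 + 19 = 21.
Any cover uses at least 2 members; among all covering selections none totals below 21.

21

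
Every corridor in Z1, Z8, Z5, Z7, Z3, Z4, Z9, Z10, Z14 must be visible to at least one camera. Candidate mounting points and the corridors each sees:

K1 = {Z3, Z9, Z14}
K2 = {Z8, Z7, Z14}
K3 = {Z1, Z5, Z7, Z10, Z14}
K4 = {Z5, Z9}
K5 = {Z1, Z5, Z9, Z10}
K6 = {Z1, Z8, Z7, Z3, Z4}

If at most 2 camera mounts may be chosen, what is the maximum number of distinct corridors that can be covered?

8

Choosing K3, K6 covers {Z1, Z8, Z5, Z7, Z3, Z4, Z10, Z14} — 8 corridors.
No choice of 2 camera mounts does better; here Z9 is left uncovered.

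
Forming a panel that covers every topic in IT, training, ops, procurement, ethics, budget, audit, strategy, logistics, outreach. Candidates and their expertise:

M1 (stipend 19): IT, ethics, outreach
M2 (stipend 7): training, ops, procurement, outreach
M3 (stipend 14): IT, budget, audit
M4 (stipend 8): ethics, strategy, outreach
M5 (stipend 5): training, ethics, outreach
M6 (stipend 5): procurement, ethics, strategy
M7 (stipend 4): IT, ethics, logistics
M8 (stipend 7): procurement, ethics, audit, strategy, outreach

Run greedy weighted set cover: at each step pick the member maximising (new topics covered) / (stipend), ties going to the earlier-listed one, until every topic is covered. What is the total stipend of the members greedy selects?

Pick 1: M7 adds 3 new (IT, ethics, logistics) at stipend 4 (ratio 3/4).
Pick 2: M2 adds 4 new (training, ops, procurement, outreach) at stipend 7 (ratio 4/7).
Pick 3: M8 adds 2 new (audit, strategy) at stipend 7 (ratio 2/7).
Pick 4: M3 adds 1 new (budget) at stipend 14 (ratio 1/14).
Greedy total stipend: 4 + 7 + 7 + 14 = 32. (The true optimum is 30, so greedy overshoots here.)

32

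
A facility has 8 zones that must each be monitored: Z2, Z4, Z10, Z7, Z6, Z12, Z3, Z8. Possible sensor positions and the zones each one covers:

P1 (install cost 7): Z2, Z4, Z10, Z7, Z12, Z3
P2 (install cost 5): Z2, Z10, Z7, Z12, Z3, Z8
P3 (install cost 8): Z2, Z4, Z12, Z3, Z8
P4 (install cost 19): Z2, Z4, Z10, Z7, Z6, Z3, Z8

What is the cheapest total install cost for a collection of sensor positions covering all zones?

P2, P4 cover every zone at install cost 5 + 19 = 24.
Any cover uses at least 2 sensor positions; among all covering selections none totals below 24.

24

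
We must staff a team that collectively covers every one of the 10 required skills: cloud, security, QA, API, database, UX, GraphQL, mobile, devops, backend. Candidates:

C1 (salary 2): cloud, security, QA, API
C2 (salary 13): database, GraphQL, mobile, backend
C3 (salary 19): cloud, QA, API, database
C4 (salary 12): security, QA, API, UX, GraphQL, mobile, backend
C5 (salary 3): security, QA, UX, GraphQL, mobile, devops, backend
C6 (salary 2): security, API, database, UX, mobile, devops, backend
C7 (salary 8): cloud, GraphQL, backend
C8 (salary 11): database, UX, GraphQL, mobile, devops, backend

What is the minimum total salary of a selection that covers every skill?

7

C1, C5, C6 cover every skill at salary 2 + 3 + 2 = 7.
Any cover uses at least 2 candidates; among all covering selections none totals below 7.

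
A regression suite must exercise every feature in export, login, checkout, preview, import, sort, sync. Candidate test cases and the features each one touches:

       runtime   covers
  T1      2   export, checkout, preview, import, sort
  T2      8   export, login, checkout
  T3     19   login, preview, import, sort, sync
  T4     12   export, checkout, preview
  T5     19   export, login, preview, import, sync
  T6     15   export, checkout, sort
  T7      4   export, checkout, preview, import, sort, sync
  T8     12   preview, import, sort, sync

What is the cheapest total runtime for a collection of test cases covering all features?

T2, T7 cover every feature at runtime 8 + 4 = 12.
Any cover uses at least 2 test cases; among all covering selections none totals below 12.
Greedy by coverage-per-runtime would pick T1, T7, T2 for 14 — worse than the optimum 12.

12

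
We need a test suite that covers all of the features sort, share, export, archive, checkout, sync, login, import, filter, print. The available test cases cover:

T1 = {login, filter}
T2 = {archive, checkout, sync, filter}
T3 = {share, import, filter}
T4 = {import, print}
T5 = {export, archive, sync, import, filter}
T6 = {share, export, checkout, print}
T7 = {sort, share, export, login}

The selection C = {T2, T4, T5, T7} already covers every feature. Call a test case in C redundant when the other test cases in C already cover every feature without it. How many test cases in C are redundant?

1

Drop T2: checkout uncovered — not redundant.
Drop T4: print uncovered — not redundant.
Drop T5: the rest still cover every feature — redundant.
Drop T7: sort, share, login uncovered — not redundant.
1 redundant: T5.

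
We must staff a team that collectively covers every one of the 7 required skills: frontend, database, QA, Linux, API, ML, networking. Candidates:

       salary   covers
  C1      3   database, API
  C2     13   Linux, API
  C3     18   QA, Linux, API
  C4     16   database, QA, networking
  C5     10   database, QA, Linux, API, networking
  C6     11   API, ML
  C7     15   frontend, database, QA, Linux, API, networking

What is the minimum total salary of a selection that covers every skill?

C6, C7 cover every skill at salary 11 + 15 = 26.
Any cover uses at least 2 candidates; among all covering selections none totals below 26.
Greedy by coverage-per-salary would pick C1, C5, C6, C7 for 39 — worse than the optimum 26.

26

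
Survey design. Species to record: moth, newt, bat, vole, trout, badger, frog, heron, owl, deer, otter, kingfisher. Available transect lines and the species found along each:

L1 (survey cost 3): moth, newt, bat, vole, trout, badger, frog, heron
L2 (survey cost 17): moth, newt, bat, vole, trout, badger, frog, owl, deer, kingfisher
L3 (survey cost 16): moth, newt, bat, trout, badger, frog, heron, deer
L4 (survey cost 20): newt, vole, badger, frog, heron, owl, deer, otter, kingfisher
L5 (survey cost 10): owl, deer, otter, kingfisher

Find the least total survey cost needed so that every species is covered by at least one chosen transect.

13

L1, L5 cover every species at survey cost 3 + 10 = 13.
Any cover uses at least 2 transects; among all covering selections none totals below 13.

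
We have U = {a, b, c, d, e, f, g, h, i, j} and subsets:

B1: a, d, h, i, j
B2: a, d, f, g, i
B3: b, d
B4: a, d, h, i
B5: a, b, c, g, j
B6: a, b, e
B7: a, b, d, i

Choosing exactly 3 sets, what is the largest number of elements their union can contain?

Choosing B1, B2, B5 covers {a, b, c, d, f, g, h, i, j} — 9 elements.
No choice of 3 sets does better; here e is left uncovered.

9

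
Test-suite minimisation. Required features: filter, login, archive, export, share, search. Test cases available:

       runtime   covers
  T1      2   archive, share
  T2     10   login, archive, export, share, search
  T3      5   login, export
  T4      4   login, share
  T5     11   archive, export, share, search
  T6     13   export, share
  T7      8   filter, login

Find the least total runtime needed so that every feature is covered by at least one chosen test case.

T2, T7 cover every feature at runtime 10 + 8 = 18.
Any cover uses at least 2 test cases; among all covering selections none totals below 18.

18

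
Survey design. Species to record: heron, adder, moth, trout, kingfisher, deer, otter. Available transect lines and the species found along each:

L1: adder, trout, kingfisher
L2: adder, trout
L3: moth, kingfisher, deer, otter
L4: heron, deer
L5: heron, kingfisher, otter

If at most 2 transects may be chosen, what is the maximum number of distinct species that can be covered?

Choosing L1, L3 covers {adder, moth, trout, kingfisher, deer, otter} — 6 species.
No choice of 2 transects does better; here heron is left uncovered.

6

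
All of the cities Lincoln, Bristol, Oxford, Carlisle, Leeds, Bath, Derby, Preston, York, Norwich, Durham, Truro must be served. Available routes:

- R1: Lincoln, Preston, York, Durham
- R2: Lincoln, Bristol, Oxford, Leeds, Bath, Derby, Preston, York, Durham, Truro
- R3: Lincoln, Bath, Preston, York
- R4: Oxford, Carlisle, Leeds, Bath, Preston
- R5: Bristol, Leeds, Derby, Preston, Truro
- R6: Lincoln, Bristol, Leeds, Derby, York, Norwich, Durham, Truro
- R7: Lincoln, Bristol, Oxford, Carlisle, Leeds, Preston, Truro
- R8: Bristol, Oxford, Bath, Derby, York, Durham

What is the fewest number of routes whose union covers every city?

2

R4, R6 together cover {Lincoln, Bristol, Oxford, Carlisle, Leeds, Bath, Derby, Preston, York, Norwich, Durham, Truro} — every city.
No single route contains all 12 cities, so 2 is optimal.
Greedy (largest uncovered first) would take R2, R4, R6 — 3 routes — but 2 suffice.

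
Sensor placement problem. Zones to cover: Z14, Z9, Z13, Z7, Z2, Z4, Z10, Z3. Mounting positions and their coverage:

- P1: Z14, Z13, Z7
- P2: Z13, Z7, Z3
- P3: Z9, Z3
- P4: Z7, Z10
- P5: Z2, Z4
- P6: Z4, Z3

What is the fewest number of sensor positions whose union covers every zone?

P1, P3, P4, P5 together cover {Z14, Z9, Z13, Z7, Z2, Z4, Z10, Z3} — every zone.
No 3 of the 6 sensor positions cover everything (all 20 triples fall short), so 4 is minimum.

4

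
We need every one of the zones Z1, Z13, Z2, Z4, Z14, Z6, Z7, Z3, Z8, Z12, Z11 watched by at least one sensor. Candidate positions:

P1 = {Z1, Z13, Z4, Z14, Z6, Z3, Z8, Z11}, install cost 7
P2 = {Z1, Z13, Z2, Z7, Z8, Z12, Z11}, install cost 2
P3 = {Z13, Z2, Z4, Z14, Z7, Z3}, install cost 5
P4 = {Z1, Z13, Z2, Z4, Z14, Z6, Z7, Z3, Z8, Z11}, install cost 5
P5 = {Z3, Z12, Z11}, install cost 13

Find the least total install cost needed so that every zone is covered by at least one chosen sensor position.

7

P2, P4 cover every zone at install cost 2 + 5 = 7.
Any cover uses at least 2 sensor positions; among all covering selections none totals below 7.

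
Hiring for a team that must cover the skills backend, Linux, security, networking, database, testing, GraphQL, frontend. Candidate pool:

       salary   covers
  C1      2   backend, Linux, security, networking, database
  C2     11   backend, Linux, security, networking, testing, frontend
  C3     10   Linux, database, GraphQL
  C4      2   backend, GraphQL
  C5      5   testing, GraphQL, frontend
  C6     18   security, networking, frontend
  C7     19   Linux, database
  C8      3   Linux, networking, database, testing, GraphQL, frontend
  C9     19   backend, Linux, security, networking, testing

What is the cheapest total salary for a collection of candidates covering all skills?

5

C1, C8 cover every skill at salary 2 + 3 = 5.
Any cover uses at least 2 candidates; among all covering selections none totals below 5.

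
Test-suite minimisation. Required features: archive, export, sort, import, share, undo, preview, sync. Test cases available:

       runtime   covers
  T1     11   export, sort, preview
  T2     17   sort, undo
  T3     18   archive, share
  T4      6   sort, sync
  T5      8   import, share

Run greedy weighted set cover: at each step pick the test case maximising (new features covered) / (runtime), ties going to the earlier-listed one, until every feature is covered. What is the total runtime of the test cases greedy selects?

60

Pick 1: T4 adds 2 new (sort, sync) at runtime 6 (ratio 2/6).
Pick 2: T5 adds 2 new (import, share) at runtime 8 (ratio 2/8).
Pick 3: T1 adds 2 new (export, preview) at runtime 11 (ratio 2/11).
Pick 4: T2 adds 1 new (undo) at runtime 17 (ratio 1/17).
Pick 5: T3 adds 1 new (archive) at runtime 18 (ratio 1/18).
Greedy total runtime: 6 + 8 + 11 + 17 + 18 = 60.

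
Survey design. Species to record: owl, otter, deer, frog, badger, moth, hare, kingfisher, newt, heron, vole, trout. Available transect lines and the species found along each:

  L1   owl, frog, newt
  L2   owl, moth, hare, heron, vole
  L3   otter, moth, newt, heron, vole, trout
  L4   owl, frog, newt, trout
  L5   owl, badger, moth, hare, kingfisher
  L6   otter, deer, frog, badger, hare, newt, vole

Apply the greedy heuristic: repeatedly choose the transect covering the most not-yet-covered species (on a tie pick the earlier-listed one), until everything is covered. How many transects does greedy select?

4

Pick 1: L6 covers 7 new species (otter, deer, frog, badger, hare, newt, vole).
Pick 2: L2 covers 3 new species (owl, moth, heron).
Pick 3: L3 covers 1 new species (trout).
Pick 4: L5 covers 1 new species (kingfisher).
Greedy uses 4 transects. (The true minimum is 3.)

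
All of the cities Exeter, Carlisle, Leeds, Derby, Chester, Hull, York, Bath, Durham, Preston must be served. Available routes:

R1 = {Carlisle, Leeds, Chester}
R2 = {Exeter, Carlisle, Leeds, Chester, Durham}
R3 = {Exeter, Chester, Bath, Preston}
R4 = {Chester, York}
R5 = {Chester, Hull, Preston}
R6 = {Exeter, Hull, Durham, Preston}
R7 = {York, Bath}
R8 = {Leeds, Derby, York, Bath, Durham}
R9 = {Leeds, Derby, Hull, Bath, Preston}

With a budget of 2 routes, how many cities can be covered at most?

9

Choosing R2, R9 covers {Exeter, Carlisle, Leeds, Derby, Chester, Hull, Bath, Durham, Preston} — 9 cities.
No choice of 2 routes does better; here York is left uncovered.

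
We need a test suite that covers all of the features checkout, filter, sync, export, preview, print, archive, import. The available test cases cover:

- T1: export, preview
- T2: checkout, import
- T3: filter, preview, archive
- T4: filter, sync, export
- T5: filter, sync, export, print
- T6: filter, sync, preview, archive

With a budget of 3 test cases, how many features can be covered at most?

8

Choosing T2, T3, T5 covers {checkout, filter, sync, export, preview, print, archive, import} — 8 features.
That is all 8 features.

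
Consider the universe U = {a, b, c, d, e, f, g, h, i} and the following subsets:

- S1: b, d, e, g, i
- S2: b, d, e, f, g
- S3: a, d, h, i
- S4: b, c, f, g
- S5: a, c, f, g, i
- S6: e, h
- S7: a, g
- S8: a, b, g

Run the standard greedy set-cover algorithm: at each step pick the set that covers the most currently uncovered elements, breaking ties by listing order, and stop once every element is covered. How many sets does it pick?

Pick 1: S1 covers 5 new elements (b, d, e, g, i).
Pick 2: S5 covers 3 new elements (a, c, f).
Pick 3: S3 covers 1 new elements (h).
Greedy uses 3 sets.

3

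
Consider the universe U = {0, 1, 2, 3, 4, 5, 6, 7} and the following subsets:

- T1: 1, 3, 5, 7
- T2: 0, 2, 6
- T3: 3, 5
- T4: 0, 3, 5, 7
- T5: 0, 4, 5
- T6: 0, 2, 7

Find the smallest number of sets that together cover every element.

3

T1, T2, T5 together cover {0, 1, 2, 3, 4, 5, 6, 7} — every element.
No 2 of the 6 sets cover everything (all 15 pairs fall short), so 3 is minimum.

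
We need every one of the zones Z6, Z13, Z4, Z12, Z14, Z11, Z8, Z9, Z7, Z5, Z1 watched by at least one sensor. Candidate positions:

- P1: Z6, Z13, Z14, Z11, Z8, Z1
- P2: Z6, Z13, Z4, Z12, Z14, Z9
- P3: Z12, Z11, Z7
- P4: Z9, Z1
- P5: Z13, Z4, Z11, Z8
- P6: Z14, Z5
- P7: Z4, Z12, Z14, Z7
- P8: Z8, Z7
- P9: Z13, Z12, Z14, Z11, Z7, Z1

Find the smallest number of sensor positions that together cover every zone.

P1, P2, P3, P6 together cover {Z6, Z13, Z4, Z12, Z14, Z11, Z8, Z9, Z7, Z5, Z1} — every zone.
No 3 of the 9 sensor positions cover everything (all 84 triples fall short), so 4 is minimum.

4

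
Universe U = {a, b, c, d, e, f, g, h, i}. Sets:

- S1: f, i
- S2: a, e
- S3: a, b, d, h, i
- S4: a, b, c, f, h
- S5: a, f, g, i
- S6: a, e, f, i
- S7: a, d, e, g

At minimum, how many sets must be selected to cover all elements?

3

S1, S4, S7 together cover {a, b, c, d, e, f, g, h, i} — every element.
No 2 of the 7 sets cover everything (all 21 pairs fall short), so 3 is minimum.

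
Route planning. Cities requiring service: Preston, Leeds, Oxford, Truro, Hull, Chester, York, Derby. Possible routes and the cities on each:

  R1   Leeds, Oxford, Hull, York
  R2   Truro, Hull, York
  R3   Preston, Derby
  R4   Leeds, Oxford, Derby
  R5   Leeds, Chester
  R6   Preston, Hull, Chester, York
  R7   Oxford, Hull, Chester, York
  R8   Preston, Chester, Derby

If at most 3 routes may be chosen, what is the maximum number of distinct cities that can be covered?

8

Choosing R1, R2, R8 covers {Preston, Leeds, Oxford, Truro, Hull, Chester, York, Derby} — 8 cities.
That is all 8 cities.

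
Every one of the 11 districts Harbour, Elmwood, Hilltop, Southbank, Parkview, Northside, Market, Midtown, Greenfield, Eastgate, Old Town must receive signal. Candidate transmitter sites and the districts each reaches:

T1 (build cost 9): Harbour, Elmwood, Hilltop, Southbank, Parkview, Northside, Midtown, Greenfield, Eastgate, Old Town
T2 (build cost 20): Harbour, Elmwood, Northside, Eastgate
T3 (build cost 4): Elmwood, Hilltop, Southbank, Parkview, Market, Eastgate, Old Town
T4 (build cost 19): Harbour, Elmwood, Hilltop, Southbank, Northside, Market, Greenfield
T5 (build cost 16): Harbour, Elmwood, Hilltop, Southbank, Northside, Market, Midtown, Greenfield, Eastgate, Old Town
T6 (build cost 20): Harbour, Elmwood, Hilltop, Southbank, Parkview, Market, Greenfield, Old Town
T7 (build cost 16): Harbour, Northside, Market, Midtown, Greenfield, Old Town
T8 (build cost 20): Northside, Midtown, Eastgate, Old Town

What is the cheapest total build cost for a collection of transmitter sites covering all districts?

13

T1, T3 cover every district at build cost 9 + 4 = 13.
Any cover uses at least 2 transmitter sites; among all covering selections none totals below 13.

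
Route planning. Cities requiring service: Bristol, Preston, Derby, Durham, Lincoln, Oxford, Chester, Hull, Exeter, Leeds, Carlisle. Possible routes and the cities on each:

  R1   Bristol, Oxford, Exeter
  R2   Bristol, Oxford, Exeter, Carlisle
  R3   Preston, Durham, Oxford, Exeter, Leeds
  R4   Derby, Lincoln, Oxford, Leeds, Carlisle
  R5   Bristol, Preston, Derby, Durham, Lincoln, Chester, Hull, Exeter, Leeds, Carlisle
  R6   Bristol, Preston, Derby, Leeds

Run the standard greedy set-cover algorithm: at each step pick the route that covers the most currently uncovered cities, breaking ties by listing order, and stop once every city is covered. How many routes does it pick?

2

Pick 1: R5 covers 10 new cities (Bristol, Preston, Derby, Durham, Lincoln, Chester, Hull, Exeter, Leeds, Carlisle).
Pick 2: R1 covers 1 new cities (Oxford).
Greedy uses 2 routes.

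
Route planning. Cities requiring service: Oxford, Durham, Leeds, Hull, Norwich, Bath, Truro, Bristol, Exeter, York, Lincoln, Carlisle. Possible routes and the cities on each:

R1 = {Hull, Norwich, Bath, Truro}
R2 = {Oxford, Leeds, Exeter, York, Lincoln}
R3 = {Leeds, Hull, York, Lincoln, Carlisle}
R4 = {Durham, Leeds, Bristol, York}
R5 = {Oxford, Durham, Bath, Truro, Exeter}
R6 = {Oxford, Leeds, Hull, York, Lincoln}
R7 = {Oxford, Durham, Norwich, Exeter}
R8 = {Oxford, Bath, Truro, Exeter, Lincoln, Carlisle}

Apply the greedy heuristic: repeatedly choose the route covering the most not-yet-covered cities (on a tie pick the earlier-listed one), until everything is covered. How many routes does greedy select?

Pick 1: R8 covers 6 new cities (Oxford, Bath, Truro, Exeter, Lincoln, Carlisle).
Pick 2: R4 covers 4 new cities (Durham, Leeds, Bristol, York).
Pick 3: R1 covers 2 new cities (Hull, Norwich).
Greedy uses 3 routes.

3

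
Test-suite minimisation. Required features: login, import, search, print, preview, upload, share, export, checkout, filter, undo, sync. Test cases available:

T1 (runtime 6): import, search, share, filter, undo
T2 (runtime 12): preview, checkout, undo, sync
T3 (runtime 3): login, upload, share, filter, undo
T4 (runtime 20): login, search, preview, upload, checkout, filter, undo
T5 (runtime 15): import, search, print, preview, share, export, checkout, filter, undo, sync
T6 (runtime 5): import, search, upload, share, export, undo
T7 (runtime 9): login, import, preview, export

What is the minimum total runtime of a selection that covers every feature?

T3, T5 cover every feature at runtime 3 + 15 = 18.
Any cover uses at least 2 test cases; among all covering selections none totals below 18.
Greedy by coverage-per-runtime would pick T3, T6, T5 for 23 — worse than the optimum 18.

18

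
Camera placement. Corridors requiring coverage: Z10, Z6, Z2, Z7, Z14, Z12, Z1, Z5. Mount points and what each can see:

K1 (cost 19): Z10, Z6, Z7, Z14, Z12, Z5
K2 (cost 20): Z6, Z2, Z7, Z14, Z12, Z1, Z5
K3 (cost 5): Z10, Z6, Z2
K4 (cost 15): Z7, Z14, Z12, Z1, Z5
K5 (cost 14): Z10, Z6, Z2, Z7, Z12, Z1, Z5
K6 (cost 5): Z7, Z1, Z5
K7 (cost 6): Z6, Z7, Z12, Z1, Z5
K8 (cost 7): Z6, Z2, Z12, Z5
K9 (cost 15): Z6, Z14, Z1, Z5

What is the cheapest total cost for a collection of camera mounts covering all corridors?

K3, K4 cover every corridor at cost 5 + 15 = 20.
Any cover uses at least 2 camera mounts; among all covering selections none totals below 20.
Greedy by coverage-per-cost would pick K7, K3, K4 for 26 — worse than the optimum 20.

20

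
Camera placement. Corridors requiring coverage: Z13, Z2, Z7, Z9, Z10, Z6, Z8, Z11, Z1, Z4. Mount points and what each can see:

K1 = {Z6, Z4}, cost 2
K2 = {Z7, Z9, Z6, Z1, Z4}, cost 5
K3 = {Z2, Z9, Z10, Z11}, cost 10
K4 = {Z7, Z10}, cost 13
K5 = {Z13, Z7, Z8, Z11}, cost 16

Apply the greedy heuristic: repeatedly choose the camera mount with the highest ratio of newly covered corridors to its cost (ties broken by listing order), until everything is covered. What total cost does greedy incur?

33

Pick 1: K1 adds 2 new (Z6, Z4) at cost 2 (ratio 2/2).
Pick 2: K2 adds 3 new (Z7, Z9, Z1) at cost 5 (ratio 3/5).
Pick 3: K3 adds 3 new (Z2, Z10, Z11) at cost 10 (ratio 3/10).
Pick 4: K5 adds 2 new (Z13, Z8) at cost 16 (ratio 2/16).
Greedy total cost: 2 + 5 + 10 + 16 = 33. (The true optimum is 31, so greedy overshoots here.)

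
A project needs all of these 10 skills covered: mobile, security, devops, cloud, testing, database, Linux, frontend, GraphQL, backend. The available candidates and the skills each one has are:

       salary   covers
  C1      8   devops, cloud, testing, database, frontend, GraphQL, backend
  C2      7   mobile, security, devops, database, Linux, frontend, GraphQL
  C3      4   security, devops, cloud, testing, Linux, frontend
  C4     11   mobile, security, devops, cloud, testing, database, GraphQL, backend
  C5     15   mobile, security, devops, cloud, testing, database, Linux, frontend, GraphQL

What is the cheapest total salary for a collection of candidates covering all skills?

C1, C2 cover every skill at salary 8 + 7 = 15.
Any cover uses at least 2 candidates; among all covering selections none totals below 15.

15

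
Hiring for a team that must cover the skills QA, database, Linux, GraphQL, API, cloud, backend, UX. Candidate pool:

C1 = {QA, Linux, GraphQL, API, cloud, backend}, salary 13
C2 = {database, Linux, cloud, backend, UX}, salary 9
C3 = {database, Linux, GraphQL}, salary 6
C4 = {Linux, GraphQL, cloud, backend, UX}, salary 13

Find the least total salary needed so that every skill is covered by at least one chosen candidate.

C1, C2 cover every skill at salary 13 + 9 = 22.
Any cover uses at least 2 candidates; among all covering selections none totals below 22.

22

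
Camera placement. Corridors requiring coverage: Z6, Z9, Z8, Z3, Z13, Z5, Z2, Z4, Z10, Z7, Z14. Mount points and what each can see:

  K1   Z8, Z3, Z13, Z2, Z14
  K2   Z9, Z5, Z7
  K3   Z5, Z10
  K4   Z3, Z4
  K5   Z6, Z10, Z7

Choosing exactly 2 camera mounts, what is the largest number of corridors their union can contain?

8

Choosing K1, K2 covers {Z9, Z8, Z3, Z13, Z5, Z2, Z7, Z14} — 8 corridors.
No choice of 2 camera mounts does better; here Z6, Z4, Z10 are left uncovered.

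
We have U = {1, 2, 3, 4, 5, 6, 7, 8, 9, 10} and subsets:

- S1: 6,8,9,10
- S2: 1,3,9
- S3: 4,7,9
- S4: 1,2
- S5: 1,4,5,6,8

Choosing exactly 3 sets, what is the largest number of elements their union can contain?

8

Choosing S1, S2, S3 covers {1, 3, 4, 6, 7, 8, 9, 10} — 8 elements.
No choice of 3 sets does better; here 2, 5 are left uncovered.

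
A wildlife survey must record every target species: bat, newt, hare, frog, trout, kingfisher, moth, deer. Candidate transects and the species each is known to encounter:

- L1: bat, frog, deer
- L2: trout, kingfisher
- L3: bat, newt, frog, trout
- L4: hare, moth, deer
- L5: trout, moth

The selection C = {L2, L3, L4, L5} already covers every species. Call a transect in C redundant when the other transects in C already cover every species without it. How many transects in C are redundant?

Drop L2: kingfisher uncovered — not redundant.
Drop L3: bat, newt, frog uncovered — not redundant.
Drop L4: hare, deer uncovered — not redundant.
Drop L5: the rest still cover every species — redundant.
1 redundant: L5.

1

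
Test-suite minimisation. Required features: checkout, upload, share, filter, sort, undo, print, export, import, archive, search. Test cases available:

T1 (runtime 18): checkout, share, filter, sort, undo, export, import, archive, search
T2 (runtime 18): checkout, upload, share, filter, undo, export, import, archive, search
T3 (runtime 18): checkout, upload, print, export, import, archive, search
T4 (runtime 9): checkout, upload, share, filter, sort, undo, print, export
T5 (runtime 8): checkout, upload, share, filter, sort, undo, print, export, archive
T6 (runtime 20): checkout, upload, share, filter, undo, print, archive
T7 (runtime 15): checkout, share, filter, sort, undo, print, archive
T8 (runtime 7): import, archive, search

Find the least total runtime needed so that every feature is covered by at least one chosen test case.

T5, T8 cover every feature at runtime 8 + 7 = 15.
Any cover uses at least 2 test cases; among all covering selections none totals below 15.

15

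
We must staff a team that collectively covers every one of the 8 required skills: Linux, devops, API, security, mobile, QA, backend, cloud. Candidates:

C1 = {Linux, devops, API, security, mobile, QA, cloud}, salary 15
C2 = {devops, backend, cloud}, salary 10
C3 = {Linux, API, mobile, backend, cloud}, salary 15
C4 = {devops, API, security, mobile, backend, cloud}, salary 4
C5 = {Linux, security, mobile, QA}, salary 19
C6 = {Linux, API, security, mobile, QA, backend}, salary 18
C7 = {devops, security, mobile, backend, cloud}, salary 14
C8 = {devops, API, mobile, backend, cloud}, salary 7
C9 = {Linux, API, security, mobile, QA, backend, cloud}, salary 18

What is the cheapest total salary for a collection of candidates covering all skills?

19

C1, C4 cover every skill at salary 15 + 4 = 19.
Any cover uses at least 2 candidates; among all covering selections none totals below 19.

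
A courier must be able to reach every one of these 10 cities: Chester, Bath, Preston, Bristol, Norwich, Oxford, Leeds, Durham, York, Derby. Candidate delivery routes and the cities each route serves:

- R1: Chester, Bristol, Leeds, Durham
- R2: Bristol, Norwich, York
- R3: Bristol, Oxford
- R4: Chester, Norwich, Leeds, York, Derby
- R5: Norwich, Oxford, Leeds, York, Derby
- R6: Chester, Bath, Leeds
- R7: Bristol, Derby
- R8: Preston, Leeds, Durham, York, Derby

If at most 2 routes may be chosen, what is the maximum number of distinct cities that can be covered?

8

Choosing R1, R5 covers {Chester, Bristol, Norwich, Oxford, Leeds, Durham, York, Derby} — 8 cities.
No choice of 2 routes does better; here Bath, Preston are left uncovered.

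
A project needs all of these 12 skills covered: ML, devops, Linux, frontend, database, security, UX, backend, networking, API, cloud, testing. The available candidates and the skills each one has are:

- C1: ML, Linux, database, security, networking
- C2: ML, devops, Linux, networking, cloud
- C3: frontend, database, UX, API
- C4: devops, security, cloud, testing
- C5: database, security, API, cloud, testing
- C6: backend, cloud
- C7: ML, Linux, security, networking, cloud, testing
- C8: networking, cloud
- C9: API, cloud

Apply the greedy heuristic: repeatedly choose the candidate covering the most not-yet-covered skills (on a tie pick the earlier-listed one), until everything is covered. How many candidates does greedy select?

4

Pick 1: C7 covers 6 new skills (ML, Linux, security, networking, cloud, testing).
Pick 2: C3 covers 4 new skills (frontend, database, UX, API).
Pick 3: C2 covers 1 new skills (devops).
Pick 4: C6 covers 1 new skills (backend).
Greedy uses 4 candidates.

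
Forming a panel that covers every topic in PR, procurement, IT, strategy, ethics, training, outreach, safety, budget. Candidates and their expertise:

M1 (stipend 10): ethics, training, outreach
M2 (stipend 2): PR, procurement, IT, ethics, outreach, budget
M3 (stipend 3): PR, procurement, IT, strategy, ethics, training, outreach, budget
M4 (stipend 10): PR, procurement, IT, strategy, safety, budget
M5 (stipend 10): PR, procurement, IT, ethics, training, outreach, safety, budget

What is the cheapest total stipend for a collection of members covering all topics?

M3, M4 cover every topic at stipend 3 + 10 = 13.
Any cover uses at least 2 members; among all covering selections none totals below 13.

13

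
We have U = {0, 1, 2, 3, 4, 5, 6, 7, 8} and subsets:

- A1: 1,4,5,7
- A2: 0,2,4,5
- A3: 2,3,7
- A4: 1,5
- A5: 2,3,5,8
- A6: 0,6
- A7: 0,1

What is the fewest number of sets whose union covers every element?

3

A1, A5, A6 together cover {0, 1, 2, 3, 4, 5, 6, 7, 8} — every element.
No 2 of the 7 sets cover everything (all 21 pairs fall short), so 3 is minimum.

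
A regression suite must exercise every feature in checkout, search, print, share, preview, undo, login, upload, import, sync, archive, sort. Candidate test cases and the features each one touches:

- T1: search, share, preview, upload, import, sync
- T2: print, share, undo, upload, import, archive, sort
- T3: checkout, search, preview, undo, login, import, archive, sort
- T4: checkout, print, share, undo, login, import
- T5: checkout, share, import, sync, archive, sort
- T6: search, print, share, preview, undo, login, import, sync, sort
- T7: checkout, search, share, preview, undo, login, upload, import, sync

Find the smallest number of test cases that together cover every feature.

T2, T7 together cover {checkout, search, print, share, preview, undo, login, upload, import, sync, archive, sort} — every feature.
No single test case contains all 12 features, so 2 is optimal.
Greedy (largest uncovered first) would take T6, T2, T3 — 3 test cases — but 2 suffice.

2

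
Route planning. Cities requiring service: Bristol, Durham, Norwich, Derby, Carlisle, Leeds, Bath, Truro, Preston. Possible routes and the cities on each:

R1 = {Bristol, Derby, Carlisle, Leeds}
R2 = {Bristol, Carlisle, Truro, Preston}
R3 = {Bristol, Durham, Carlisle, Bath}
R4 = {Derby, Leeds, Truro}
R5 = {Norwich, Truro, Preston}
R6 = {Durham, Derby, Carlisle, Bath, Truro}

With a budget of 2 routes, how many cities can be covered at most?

Choosing R1, R5 covers {Bristol, Norwich, Derby, Carlisle, Leeds, Truro, Preston} — 7 cities.
No choice of 2 routes does better; here Durham, Bath are left uncovered.

7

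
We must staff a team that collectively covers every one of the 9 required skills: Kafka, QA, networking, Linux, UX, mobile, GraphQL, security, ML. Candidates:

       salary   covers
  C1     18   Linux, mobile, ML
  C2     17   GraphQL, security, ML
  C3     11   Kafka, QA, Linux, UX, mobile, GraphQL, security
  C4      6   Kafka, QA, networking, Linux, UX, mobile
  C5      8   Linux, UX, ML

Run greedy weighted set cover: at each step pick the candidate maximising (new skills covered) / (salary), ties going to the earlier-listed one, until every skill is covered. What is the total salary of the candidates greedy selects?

25

Pick 1: C4 adds 6 new (Kafka, QA, networking, Linux, UX, mobile) at salary 6 (ratio 6/6).
Pick 2: C3 adds 2 new (GraphQL, security) at salary 11 (ratio 2/11).
Pick 3: C5 adds 1 new (ML) at salary 8 (ratio 1/8).
Greedy total salary: 6 + 11 + 8 = 25. (The true optimum is 23, so greedy overshoots here.)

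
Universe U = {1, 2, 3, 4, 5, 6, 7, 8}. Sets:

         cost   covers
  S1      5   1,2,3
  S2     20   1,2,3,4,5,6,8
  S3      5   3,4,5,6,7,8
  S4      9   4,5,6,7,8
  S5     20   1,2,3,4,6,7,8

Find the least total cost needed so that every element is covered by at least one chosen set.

10

S1, S3 cover every element at cost 5 + 5 = 10.
Any cover uses at least 2 sets; among all covering selections none totals below 10.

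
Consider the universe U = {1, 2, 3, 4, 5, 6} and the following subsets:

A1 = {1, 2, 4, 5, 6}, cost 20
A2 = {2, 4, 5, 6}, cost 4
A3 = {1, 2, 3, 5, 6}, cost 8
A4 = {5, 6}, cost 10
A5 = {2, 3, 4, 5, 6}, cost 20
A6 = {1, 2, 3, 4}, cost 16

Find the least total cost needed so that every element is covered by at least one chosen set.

12

A2, A3 cover every element at cost 4 + 8 = 12.
Any cover uses at least 2 sets; among all covering selections none totals below 12.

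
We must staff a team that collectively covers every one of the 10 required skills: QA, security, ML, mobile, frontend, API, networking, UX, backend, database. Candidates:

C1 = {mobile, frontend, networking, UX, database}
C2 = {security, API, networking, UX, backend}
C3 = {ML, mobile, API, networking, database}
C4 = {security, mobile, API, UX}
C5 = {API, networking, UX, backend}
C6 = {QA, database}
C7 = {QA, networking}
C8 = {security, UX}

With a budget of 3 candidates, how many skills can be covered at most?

9

Choosing C1, C2, C3 covers {security, ML, mobile, frontend, API, networking, UX, backend, database} — 9 skills.
No choice of 3 candidates does better; here QA is left uncovered.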